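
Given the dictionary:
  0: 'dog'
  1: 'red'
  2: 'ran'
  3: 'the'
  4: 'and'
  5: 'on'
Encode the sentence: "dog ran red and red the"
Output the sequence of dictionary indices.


Look up each word in the dictionary:
  'dog' -> 0
  'ran' -> 2
  'red' -> 1
  'and' -> 4
  'red' -> 1
  'the' -> 3

Encoded: [0, 2, 1, 4, 1, 3]


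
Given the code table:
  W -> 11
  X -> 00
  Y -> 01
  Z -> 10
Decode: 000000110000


Decoding:
00 -> X
00 -> X
00 -> X
11 -> W
00 -> X
00 -> X


Result: XXXWXX


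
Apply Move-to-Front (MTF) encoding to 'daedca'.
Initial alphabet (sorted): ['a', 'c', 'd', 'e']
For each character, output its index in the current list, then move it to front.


MTF encoding:
'd': index 2 in ['a', 'c', 'd', 'e'] -> ['d', 'a', 'c', 'e']
'a': index 1 in ['d', 'a', 'c', 'e'] -> ['a', 'd', 'c', 'e']
'e': index 3 in ['a', 'd', 'c', 'e'] -> ['e', 'a', 'd', 'c']
'd': index 2 in ['e', 'a', 'd', 'c'] -> ['d', 'e', 'a', 'c']
'c': index 3 in ['d', 'e', 'a', 'c'] -> ['c', 'd', 'e', 'a']
'a': index 3 in ['c', 'd', 'e', 'a'] -> ['a', 'c', 'd', 'e']


Output: [2, 1, 3, 2, 3, 3]


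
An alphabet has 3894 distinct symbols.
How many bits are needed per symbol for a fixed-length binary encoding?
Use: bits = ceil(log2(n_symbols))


log2(3894) = 11.927
Bracket: 2^11 = 2048 < 3894 <= 2^12 = 4096
So ceil(log2(3894)) = 12

bits = ceil(log2(3894)) = ceil(11.927) = 12 bits


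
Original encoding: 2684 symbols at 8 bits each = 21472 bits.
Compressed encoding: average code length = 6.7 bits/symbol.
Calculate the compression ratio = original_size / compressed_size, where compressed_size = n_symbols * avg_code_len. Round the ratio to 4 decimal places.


original_size = n_symbols * orig_bits = 2684 * 8 = 21472 bits
compressed_size = n_symbols * avg_code_len = 2684 * 6.7 = 17982.8 bits
ratio = original_size / compressed_size = 21472 / 17982.8 = 1.194

Compression ratio = 1.194


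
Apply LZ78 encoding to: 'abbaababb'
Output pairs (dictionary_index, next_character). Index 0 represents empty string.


LZ78 encoding steps:
Dictionary: {0: ''}
Step 1: w='' (idx 0), next='a' -> output (0, 'a'), add 'a' as idx 1
Step 2: w='' (idx 0), next='b' -> output (0, 'b'), add 'b' as idx 2
Step 3: w='b' (idx 2), next='a' -> output (2, 'a'), add 'ba' as idx 3
Step 4: w='a' (idx 1), next='b' -> output (1, 'b'), add 'ab' as idx 4
Step 5: w='ab' (idx 4), next='b' -> output (4, 'b'), add 'abb' as idx 5


Encoded: [(0, 'a'), (0, 'b'), (2, 'a'), (1, 'b'), (4, 'b')]


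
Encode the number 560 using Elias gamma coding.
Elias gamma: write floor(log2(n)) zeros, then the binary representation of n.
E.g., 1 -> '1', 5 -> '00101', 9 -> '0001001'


num_bits = floor(log2(560)) + 1 = 10
leading_zeros = num_bits - 1 = 9
binary(560) = 1000110000

Elias gamma(560) = '000000000' + '1000110000' = 0000000001000110000 (19 bits)


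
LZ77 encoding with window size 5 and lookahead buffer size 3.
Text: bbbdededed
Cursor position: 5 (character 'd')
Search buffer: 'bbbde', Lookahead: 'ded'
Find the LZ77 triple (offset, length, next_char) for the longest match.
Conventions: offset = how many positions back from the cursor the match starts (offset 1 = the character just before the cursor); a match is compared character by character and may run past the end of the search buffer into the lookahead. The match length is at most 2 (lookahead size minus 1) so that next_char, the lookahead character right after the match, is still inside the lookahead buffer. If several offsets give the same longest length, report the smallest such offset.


Try each offset into the search buffer:
  offset=1 (pos 4, char 'e'): match length 0
  offset=2 (pos 3, char 'd'): match length 2
  offset=3 (pos 2, char 'b'): match length 0
  offset=4 (pos 1, char 'b'): match length 0
  offset=5 (pos 0, char 'b'): match length 0
Longest match has length 2 at offset 2.
next_char = character at position 5 + 2 = 7 -> 'd'

Best match: offset=2, length=2 (matching 'de' starting at position 3)
LZ77 triple: (2, 2, 'd')


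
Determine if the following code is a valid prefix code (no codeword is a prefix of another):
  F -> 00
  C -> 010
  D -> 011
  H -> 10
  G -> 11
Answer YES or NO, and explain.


Checking each pair (does one codeword prefix another?):
  F='00' vs C='010': no prefix
  F='00' vs D='011': no prefix
  F='00' vs H='10': no prefix
  F='00' vs G='11': no prefix
  C='010' vs F='00': no prefix
  C='010' vs D='011': no prefix
  C='010' vs H='10': no prefix
  C='010' vs G='11': no prefix
  D='011' vs F='00': no prefix
  D='011' vs C='010': no prefix
  D='011' vs H='10': no prefix
  D='011' vs G='11': no prefix
  H='10' vs F='00': no prefix
  H='10' vs C='010': no prefix
  H='10' vs D='011': no prefix
  H='10' vs G='11': no prefix
  G='11' vs F='00': no prefix
  G='11' vs C='010': no prefix
  G='11' vs D='011': no prefix
  G='11' vs H='10': no prefix
No violation found over all pairs.

YES -- this is a valid prefix code. No codeword is a prefix of any other codeword.


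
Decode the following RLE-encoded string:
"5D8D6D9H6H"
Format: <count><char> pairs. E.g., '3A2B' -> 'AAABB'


Expanding each <count><char> pair:
  5D -> 'DDDDD'
  8D -> 'DDDDDDDD'
  6D -> 'DDDDDD'
  9H -> 'HHHHHHHHH'
  6H -> 'HHHHHH'

Decoded = DDDDDDDDDDDDDDDDDDDHHHHHHHHHHHHHHH


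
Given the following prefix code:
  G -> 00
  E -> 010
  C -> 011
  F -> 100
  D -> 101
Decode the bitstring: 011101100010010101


Decoding step by step:
Bits 011 -> C
Bits 101 -> D
Bits 100 -> F
Bits 010 -> E
Bits 010 -> E
Bits 101 -> D


Decoded message: CDFEED


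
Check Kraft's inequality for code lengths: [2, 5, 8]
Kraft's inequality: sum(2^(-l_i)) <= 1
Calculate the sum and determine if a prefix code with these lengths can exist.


Sum = 2^(-2) + 2^(-5) + 2^(-8)
    = 0.25 + 0.03125 + 0.00390625
    = 73/256 = 0.28515625
Since 0.28515625 <= 1, Kraft's inequality IS satisfied.
A prefix code with these lengths CAN exist.

Kraft sum = 0.28515625. Satisfied.


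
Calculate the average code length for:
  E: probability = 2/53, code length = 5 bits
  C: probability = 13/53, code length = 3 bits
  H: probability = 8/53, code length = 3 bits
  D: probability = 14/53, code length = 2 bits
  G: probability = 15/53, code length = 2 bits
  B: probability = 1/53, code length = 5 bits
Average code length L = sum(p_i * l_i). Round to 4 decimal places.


Weighted contributions p_i * l_i:
  E: (2/53) * 5 = 10/53
  C: (13/53) * 3 = 39/53
  H: (8/53) * 3 = 24/53
  D: (14/53) * 2 = 28/53
  G: (15/53) * 2 = 30/53
  B: (1/53) * 5 = 5/53
Sum = (10 + 39 + 24 + 28 + 30 + 5)/53 = 136/53

L = 136/53 = 2.5660 bits/symbol


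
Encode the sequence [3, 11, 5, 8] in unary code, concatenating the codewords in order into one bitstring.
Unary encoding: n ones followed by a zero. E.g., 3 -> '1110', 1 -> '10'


Encode each number as n ones followed by a terminating 0:
  3 -> 1110 (4 bits)
  11 -> 111111111110 (12 bits)
  5 -> 111110 (6 bits)
  8 -> 111111110 (9 bits)
Total length = 4 + 12 + 6 + 9 = 31 bits.

Unary([3, 11, 5, 8]) = 1110111111111110111110111111110 (31 bits)


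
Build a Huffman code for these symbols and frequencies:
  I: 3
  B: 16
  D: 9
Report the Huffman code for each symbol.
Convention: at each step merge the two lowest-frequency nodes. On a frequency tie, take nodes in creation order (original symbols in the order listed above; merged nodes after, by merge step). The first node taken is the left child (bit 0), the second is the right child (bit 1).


Huffman tree construction:
Step 1: Merge I(3) + D(9) = 12
Step 2: Merge (I+D)(12) + B(16) = 28
Read each symbol's code off the tree from the root (left child = 0, right child = 1).

Codes:
  I: 00 (length 2)
  B: 1 (length 1)
  D: 01 (length 2)
Average code length: 40/28 = 1.4286 bits/symbol


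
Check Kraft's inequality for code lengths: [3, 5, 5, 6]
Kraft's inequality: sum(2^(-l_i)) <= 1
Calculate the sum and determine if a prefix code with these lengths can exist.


Sum = 2^(-3) + 2^(-5) + 2^(-5) + 2^(-6)
    = 0.125 + 0.03125 + 0.03125 + 0.015625
    = 13/64 = 0.203125
Since 0.203125 <= 1, Kraft's inequality IS satisfied.
A prefix code with these lengths CAN exist.

Kraft sum = 0.203125. Satisfied.


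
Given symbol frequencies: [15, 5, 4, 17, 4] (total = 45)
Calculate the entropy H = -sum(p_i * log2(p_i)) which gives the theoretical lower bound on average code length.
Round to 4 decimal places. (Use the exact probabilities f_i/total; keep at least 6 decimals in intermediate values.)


Per-symbol terms -p_i * log2(p_i) with p_i = f_i/45:
  p = 15/45 = 0.333333: log2(p) = -1.584963, -p*log2(p) = 0.528321
  p = 5/45 = 0.111111: log2(p) = -3.169925, -p*log2(p) = 0.352214
  p = 4/45 = 0.088889: log2(p) = -3.491853, -p*log2(p) = 0.310387
  p = 17/45 = 0.377778: log2(p) = -1.404390, -p*log2(p) = 0.530547
  p = 4/45 = 0.088889: log2(p) = -3.491853, -p*log2(p) = 0.310387
H = 0.528321 + 0.352214 + 0.310387 + 0.530547 + 0.310387 = 2.031856

H = 2.0319 bits/symbol


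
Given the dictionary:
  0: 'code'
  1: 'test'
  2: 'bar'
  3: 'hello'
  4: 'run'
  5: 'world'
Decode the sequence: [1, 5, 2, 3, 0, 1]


Look up each index in the dictionary:
  1 -> 'test'
  5 -> 'world'
  2 -> 'bar'
  3 -> 'hello'
  0 -> 'code'
  1 -> 'test'

Decoded: "test world bar hello code test"


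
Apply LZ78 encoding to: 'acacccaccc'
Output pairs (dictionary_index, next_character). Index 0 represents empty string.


LZ78 encoding steps:
Dictionary: {0: ''}
Step 1: w='' (idx 0), next='a' -> output (0, 'a'), add 'a' as idx 1
Step 2: w='' (idx 0), next='c' -> output (0, 'c'), add 'c' as idx 2
Step 3: w='a' (idx 1), next='c' -> output (1, 'c'), add 'ac' as idx 3
Step 4: w='c' (idx 2), next='c' -> output (2, 'c'), add 'cc' as idx 4
Step 5: w='ac' (idx 3), next='c' -> output (3, 'c'), add 'acc' as idx 5
Step 6: w='c' (idx 2), end of input -> output (2, '')


Encoded: [(0, 'a'), (0, 'c'), (1, 'c'), (2, 'c'), (3, 'c'), (2, '')]


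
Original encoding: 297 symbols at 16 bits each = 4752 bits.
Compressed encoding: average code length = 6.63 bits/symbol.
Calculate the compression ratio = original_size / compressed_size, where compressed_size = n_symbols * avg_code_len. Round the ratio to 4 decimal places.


original_size = n_symbols * orig_bits = 297 * 16 = 4752 bits
compressed_size = n_symbols * avg_code_len = 297 * 6.63 = 1969.11 bits
ratio = original_size / compressed_size = 4752 / 1969.11 = 2.4133

Compression ratio = 2.4133


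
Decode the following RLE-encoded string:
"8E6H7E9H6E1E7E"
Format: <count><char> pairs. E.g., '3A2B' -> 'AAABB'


Expanding each <count><char> pair:
  8E -> 'EEEEEEEE'
  6H -> 'HHHHHH'
  7E -> 'EEEEEEE'
  9H -> 'HHHHHHHHH'
  6E -> 'EEEEEE'
  1E -> 'E'
  7E -> 'EEEEEEE'

Decoded = EEEEEEEEHHHHHHEEEEEEEHHHHHHHHHEEEEEEEEEEEEEE


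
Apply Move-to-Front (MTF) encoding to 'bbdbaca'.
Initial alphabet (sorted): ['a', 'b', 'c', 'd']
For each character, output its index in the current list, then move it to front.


MTF encoding:
'b': index 1 in ['a', 'b', 'c', 'd'] -> ['b', 'a', 'c', 'd']
'b': index 0 in ['b', 'a', 'c', 'd'] -> ['b', 'a', 'c', 'd']
'd': index 3 in ['b', 'a', 'c', 'd'] -> ['d', 'b', 'a', 'c']
'b': index 1 in ['d', 'b', 'a', 'c'] -> ['b', 'd', 'a', 'c']
'a': index 2 in ['b', 'd', 'a', 'c'] -> ['a', 'b', 'd', 'c']
'c': index 3 in ['a', 'b', 'd', 'c'] -> ['c', 'a', 'b', 'd']
'a': index 1 in ['c', 'a', 'b', 'd'] -> ['a', 'c', 'b', 'd']


Output: [1, 0, 3, 1, 2, 3, 1]


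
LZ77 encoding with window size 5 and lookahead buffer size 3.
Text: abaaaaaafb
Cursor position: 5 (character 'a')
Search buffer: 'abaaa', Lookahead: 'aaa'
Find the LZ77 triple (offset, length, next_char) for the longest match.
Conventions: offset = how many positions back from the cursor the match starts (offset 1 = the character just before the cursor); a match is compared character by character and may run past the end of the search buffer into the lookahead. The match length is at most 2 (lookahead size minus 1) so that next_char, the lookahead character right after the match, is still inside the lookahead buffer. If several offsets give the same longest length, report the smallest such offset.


Try each offset into the search buffer:
  offset=1 (pos 4, char 'a'): match length 2
  offset=2 (pos 3, char 'a'): match length 2
  offset=3 (pos 2, char 'a'): match length 2
  offset=4 (pos 1, char 'b'): match length 0
  offset=5 (pos 0, char 'a'): match length 1
Longest match has length 2, found at offsets 1, 2, 3; take the smallest, offset 1.
next_char = character at position 5 + 2 = 7 -> 'a'

Best match: offset=1, length=2 (matching 'aa' starting at position 4)
LZ77 triple: (1, 2, 'a')


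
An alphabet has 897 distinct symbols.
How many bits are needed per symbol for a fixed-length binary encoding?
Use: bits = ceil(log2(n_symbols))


log2(897) = 9.809
Bracket: 2^9 = 512 < 897 <= 2^10 = 1024
So ceil(log2(897)) = 10

bits = ceil(log2(897)) = ceil(9.809) = 10 bits


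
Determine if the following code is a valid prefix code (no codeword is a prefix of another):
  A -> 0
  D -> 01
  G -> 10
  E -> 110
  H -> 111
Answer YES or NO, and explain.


Checking each pair (does one codeword prefix another?):
  A='0' vs D='01': prefix -- VIOLATION

NO -- this is NOT a valid prefix code. A (0) is a prefix of D (01).


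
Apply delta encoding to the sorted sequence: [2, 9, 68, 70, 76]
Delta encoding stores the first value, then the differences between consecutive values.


First value: 2
Deltas:
  9 - 2 = 7
  68 - 9 = 59
  70 - 68 = 2
  76 - 70 = 6


Delta encoded: [2, 7, 59, 2, 6]


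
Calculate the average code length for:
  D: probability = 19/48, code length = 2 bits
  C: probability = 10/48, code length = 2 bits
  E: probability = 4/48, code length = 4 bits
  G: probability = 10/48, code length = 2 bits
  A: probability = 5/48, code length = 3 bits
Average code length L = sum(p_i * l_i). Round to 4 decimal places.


Weighted contributions p_i * l_i:
  D: (19/48) * 2 = 38/48
  C: (10/48) * 2 = 20/48
  E: (4/48) * 4 = 16/48
  G: (10/48) * 2 = 20/48
  A: (5/48) * 3 = 15/48
Sum = (38 + 20 + 16 + 20 + 15)/48 = 109/48

L = 109/48 = 2.2708 bits/symbol


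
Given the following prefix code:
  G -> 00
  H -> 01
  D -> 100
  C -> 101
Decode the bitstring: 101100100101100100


Decoding step by step:
Bits 101 -> C
Bits 100 -> D
Bits 100 -> D
Bits 101 -> C
Bits 100 -> D
Bits 100 -> D


Decoded message: CDDCDD


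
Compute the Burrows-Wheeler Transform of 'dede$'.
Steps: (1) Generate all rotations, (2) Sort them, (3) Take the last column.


Rotations (sorted):
  0: $dede -> last char: e
  1: de$de -> last char: e
  2: dede$ -> last char: $
  3: e$ded -> last char: d
  4: ede$d -> last char: d


BWT = ee$dd


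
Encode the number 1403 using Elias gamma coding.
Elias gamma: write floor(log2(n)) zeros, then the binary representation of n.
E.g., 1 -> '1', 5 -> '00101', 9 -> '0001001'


num_bits = floor(log2(1403)) + 1 = 11
leading_zeros = num_bits - 1 = 10
binary(1403) = 10101111011

Elias gamma(1403) = '0000000000' + '10101111011' = 000000000010101111011 (21 bits)


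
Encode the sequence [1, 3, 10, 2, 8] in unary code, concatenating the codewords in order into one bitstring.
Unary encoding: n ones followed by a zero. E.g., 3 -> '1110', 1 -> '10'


Encode each number as n ones followed by a terminating 0:
  1 -> 10 (2 bits)
  3 -> 1110 (4 bits)
  10 -> 11111111110 (11 bits)
  2 -> 110 (3 bits)
  8 -> 111111110 (9 bits)
Total length = 2 + 4 + 11 + 3 + 9 = 29 bits.

Unary([1, 3, 10, 2, 8]) = 10111011111111110110111111110 (29 bits)


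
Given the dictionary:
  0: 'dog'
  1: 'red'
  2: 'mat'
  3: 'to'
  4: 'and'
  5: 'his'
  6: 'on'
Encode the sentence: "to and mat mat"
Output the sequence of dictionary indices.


Look up each word in the dictionary:
  'to' -> 3
  'and' -> 4
  'mat' -> 2
  'mat' -> 2

Encoded: [3, 4, 2, 2]


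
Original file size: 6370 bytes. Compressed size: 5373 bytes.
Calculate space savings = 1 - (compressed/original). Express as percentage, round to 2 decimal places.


ratio = compressed/original = 5373/6370 = 0.843485
savings = 1 - ratio = 1 - 0.843485 = 0.156515
as a percentage: 0.156515 * 100 = 15.65%

Space savings = 1 - 5373/6370 = 15.65%


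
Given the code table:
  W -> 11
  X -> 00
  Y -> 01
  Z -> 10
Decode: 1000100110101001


Decoding:
10 -> Z
00 -> X
10 -> Z
01 -> Y
10 -> Z
10 -> Z
10 -> Z
01 -> Y


Result: ZXZYZZZY


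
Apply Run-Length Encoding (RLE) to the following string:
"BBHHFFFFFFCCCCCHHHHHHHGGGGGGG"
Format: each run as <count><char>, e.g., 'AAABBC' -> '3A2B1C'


Scanning runs left to right:
  i=0: run of 'B' x 2 -> '2B'
  i=2: run of 'H' x 2 -> '2H'
  i=4: run of 'F' x 6 -> '6F'
  i=10: run of 'C' x 5 -> '5C'
  i=15: run of 'H' x 7 -> '7H'
  i=22: run of 'G' x 7 -> '7G'

RLE = 2B2H6F5C7H7G


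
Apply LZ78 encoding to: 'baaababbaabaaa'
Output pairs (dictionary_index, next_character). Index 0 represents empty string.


LZ78 encoding steps:
Dictionary: {0: ''}
Step 1: w='' (idx 0), next='b' -> output (0, 'b'), add 'b' as idx 1
Step 2: w='' (idx 0), next='a' -> output (0, 'a'), add 'a' as idx 2
Step 3: w='a' (idx 2), next='a' -> output (2, 'a'), add 'aa' as idx 3
Step 4: w='b' (idx 1), next='a' -> output (1, 'a'), add 'ba' as idx 4
Step 5: w='b' (idx 1), next='b' -> output (1, 'b'), add 'bb' as idx 5
Step 6: w='aa' (idx 3), next='b' -> output (3, 'b'), add 'aab' as idx 6
Step 7: w='aa' (idx 3), next='a' -> output (3, 'a'), add 'aaa' as idx 7


Encoded: [(0, 'b'), (0, 'a'), (2, 'a'), (1, 'a'), (1, 'b'), (3, 'b'), (3, 'a')]


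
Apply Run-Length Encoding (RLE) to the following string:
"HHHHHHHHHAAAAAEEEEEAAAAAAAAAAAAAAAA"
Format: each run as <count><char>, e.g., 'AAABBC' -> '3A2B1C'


Scanning runs left to right:
  i=0: run of 'H' x 9 -> '9H'
  i=9: run of 'A' x 5 -> '5A'
  i=14: run of 'E' x 5 -> '5E'
  i=19: run of 'A' x 16 -> '16A'

RLE = 9H5A5E16A


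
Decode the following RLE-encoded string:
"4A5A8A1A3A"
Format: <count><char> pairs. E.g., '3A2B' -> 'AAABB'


Expanding each <count><char> pair:
  4A -> 'AAAA'
  5A -> 'AAAAA'
  8A -> 'AAAAAAAA'
  1A -> 'A'
  3A -> 'AAA'

Decoded = AAAAAAAAAAAAAAAAAAAAA


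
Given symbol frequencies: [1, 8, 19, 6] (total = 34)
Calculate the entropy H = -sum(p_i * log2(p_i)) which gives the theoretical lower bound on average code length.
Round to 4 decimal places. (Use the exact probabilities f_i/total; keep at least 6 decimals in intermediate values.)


Per-symbol terms -p_i * log2(p_i) with p_i = f_i/34:
  p = 1/34 = 0.029412: log2(p) = -5.087463, -p*log2(p) = 0.149631
  p = 8/34 = 0.235294: log2(p) = -2.087463, -p*log2(p) = 0.491168
  p = 19/34 = 0.558824: log2(p) = -0.839535, -p*log2(p) = 0.469152
  p = 6/34 = 0.176471: log2(p) = -2.502500, -p*log2(p) = 0.441618
H = 0.149631 + 0.491168 + 0.469152 + 0.441618 = 1.551569

H = 1.5516 bits/symbol


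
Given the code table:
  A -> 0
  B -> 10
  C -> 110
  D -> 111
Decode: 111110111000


Decoding:
111 -> D
110 -> C
111 -> D
0 -> A
0 -> A
0 -> A


Result: DCDAAA


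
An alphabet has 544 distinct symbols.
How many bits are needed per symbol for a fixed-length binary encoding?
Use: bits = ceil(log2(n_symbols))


log2(544) = 9.0875
Bracket: 2^9 = 512 < 544 <= 2^10 = 1024
So ceil(log2(544)) = 10

bits = ceil(log2(544)) = ceil(9.0875) = 10 bits


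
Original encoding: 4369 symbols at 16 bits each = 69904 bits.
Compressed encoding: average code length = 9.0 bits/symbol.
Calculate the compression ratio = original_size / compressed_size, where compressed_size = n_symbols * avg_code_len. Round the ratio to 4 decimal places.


original_size = n_symbols * orig_bits = 4369 * 16 = 69904 bits
compressed_size = n_symbols * avg_code_len = 4369 * 9.0 = 39321.0 bits
ratio = original_size / compressed_size = 69904 / 39321.0 = 1.7778

Compression ratio = 1.7778


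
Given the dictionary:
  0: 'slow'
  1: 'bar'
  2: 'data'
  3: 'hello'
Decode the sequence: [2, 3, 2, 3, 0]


Look up each index in the dictionary:
  2 -> 'data'
  3 -> 'hello'
  2 -> 'data'
  3 -> 'hello'
  0 -> 'slow'

Decoded: "data hello data hello slow"


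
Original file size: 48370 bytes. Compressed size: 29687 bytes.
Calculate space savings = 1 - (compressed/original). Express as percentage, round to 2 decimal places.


ratio = compressed/original = 29687/48370 = 0.613748
savings = 1 - ratio = 1 - 0.613748 = 0.386252
as a percentage: 0.386252 * 100 = 38.63%

Space savings = 1 - 29687/48370 = 38.63%


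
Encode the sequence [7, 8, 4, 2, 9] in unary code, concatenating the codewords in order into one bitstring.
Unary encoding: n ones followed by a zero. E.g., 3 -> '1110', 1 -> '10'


Encode each number as n ones followed by a terminating 0:
  7 -> 11111110 (8 bits)
  8 -> 111111110 (9 bits)
  4 -> 11110 (5 bits)
  2 -> 110 (3 bits)
  9 -> 1111111110 (10 bits)
Total length = 8 + 9 + 5 + 3 + 10 = 35 bits.

Unary([7, 8, 4, 2, 9]) = 11111110111111110111101101111111110 (35 bits)


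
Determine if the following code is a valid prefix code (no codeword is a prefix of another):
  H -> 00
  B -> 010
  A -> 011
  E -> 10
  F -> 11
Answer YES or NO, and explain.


Checking each pair (does one codeword prefix another?):
  H='00' vs B='010': no prefix
  H='00' vs A='011': no prefix
  H='00' vs E='10': no prefix
  H='00' vs F='11': no prefix
  B='010' vs H='00': no prefix
  B='010' vs A='011': no prefix
  B='010' vs E='10': no prefix
  B='010' vs F='11': no prefix
  A='011' vs H='00': no prefix
  A='011' vs B='010': no prefix
  A='011' vs E='10': no prefix
  A='011' vs F='11': no prefix
  E='10' vs H='00': no prefix
  E='10' vs B='010': no prefix
  E='10' vs A='011': no prefix
  E='10' vs F='11': no prefix
  F='11' vs H='00': no prefix
  F='11' vs B='010': no prefix
  F='11' vs A='011': no prefix
  F='11' vs E='10': no prefix
No violation found over all pairs.

YES -- this is a valid prefix code. No codeword is a prefix of any other codeword.


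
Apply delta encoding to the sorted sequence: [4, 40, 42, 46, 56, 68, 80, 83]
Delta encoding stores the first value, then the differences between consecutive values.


First value: 4
Deltas:
  40 - 4 = 36
  42 - 40 = 2
  46 - 42 = 4
  56 - 46 = 10
  68 - 56 = 12
  80 - 68 = 12
  83 - 80 = 3


Delta encoded: [4, 36, 2, 4, 10, 12, 12, 3]


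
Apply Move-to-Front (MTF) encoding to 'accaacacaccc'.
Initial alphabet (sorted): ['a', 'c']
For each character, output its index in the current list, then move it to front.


MTF encoding:
'a': index 0 in ['a', 'c'] -> ['a', 'c']
'c': index 1 in ['a', 'c'] -> ['c', 'a']
'c': index 0 in ['c', 'a'] -> ['c', 'a']
'a': index 1 in ['c', 'a'] -> ['a', 'c']
'a': index 0 in ['a', 'c'] -> ['a', 'c']
'c': index 1 in ['a', 'c'] -> ['c', 'a']
'a': index 1 in ['c', 'a'] -> ['a', 'c']
'c': index 1 in ['a', 'c'] -> ['c', 'a']
'a': index 1 in ['c', 'a'] -> ['a', 'c']
'c': index 1 in ['a', 'c'] -> ['c', 'a']
'c': index 0 in ['c', 'a'] -> ['c', 'a']
'c': index 0 in ['c', 'a'] -> ['c', 'a']


Output: [0, 1, 0, 1, 0, 1, 1, 1, 1, 1, 0, 0]


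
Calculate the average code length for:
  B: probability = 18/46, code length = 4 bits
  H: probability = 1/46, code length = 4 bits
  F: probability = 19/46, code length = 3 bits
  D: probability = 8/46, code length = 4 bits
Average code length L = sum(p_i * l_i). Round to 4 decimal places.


Weighted contributions p_i * l_i:
  B: (18/46) * 4 = 72/46
  H: (1/46) * 4 = 4/46
  F: (19/46) * 3 = 57/46
  D: (8/46) * 4 = 32/46
Sum = (72 + 4 + 57 + 32)/46 = 165/46

L = 165/46 = 3.5870 bits/symbol


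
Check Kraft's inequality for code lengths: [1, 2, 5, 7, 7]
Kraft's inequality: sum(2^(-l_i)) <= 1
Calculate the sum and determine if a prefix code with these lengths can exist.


Sum = 2^(-1) + 2^(-2) + 2^(-5) + 2^(-7) + 2^(-7)
    = 0.5 + 0.25 + 0.03125 + 0.0078125 + 0.0078125
    = 102/128 = 0.796875
Since 0.796875 <= 1, Kraft's inequality IS satisfied.
A prefix code with these lengths CAN exist.

Kraft sum = 0.796875. Satisfied.


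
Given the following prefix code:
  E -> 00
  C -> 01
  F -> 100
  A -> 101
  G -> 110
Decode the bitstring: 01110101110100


Decoding step by step:
Bits 01 -> C
Bits 110 -> G
Bits 101 -> A
Bits 110 -> G
Bits 100 -> F


Decoded message: CGAGF


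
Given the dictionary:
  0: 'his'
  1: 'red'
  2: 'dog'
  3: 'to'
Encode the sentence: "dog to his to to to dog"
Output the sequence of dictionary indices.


Look up each word in the dictionary:
  'dog' -> 2
  'to' -> 3
  'his' -> 0
  'to' -> 3
  'to' -> 3
  'to' -> 3
  'dog' -> 2

Encoded: [2, 3, 0, 3, 3, 3, 2]


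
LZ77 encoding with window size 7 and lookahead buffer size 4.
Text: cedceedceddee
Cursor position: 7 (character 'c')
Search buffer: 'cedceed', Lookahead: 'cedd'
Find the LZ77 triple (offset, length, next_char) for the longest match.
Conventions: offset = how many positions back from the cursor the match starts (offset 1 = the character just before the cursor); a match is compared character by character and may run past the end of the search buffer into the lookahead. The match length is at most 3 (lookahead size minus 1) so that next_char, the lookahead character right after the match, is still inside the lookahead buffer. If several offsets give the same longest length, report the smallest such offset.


Try each offset into the search buffer:
  offset=1 (pos 6, char 'd'): match length 0
  offset=2 (pos 5, char 'e'): match length 0
  offset=3 (pos 4, char 'e'): match length 0
  offset=4 (pos 3, char 'c'): match length 2
  offset=5 (pos 2, char 'd'): match length 0
  offset=6 (pos 1, char 'e'): match length 0
  offset=7 (pos 0, char 'c'): match length 3
Longest match has length 3 at offset 7.
next_char = character at position 7 + 3 = 10 -> 'd'

Best match: offset=7, length=3 (matching 'ced' starting at position 0)
LZ77 triple: (7, 3, 'd')


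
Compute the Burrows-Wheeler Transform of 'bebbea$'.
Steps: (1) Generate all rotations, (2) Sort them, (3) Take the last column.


Rotations (sorted):
  0: $bebbea -> last char: a
  1: a$bebbe -> last char: e
  2: bbea$be -> last char: e
  3: bea$beb -> last char: b
  4: bebbea$ -> last char: $
  5: ea$bebb -> last char: b
  6: ebbea$b -> last char: b


BWT = aeeb$bb


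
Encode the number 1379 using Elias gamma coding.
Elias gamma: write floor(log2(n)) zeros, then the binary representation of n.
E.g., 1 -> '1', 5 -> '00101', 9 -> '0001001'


num_bits = floor(log2(1379)) + 1 = 11
leading_zeros = num_bits - 1 = 10
binary(1379) = 10101100011

Elias gamma(1379) = '0000000000' + '10101100011' = 000000000010101100011 (21 bits)


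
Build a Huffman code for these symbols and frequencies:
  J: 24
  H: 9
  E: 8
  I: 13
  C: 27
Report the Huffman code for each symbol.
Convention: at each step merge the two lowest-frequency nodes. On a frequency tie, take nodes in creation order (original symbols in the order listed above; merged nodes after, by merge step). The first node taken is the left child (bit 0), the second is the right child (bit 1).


Huffman tree construction:
Step 1: Merge E(8) + H(9) = 17
Step 2: Merge I(13) + (E+H)(17) = 30
Step 3: Merge J(24) + C(27) = 51
Step 4: Merge (I+(E+H))(30) + (J+C)(51) = 81
Read each symbol's code off the tree from the root (left child = 0, right child = 1).

Codes:
  J: 10 (length 2)
  H: 011 (length 3)
  E: 010 (length 3)
  I: 00 (length 2)
  C: 11 (length 2)
Average code length: 179/81 = 2.2099 bits/symbol


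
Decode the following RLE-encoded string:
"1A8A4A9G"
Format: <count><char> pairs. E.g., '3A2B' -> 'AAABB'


Expanding each <count><char> pair:
  1A -> 'A'
  8A -> 'AAAAAAAA'
  4A -> 'AAAA'
  9G -> 'GGGGGGGGG'

Decoded = AAAAAAAAAAAAAGGGGGGGGG


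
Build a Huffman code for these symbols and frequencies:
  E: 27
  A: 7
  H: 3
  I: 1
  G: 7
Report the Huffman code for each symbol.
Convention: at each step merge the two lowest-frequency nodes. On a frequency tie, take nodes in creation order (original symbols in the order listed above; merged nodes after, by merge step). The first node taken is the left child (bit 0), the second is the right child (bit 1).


Huffman tree construction:
Step 1: Merge I(1) + H(3) = 4
Step 2: Merge (I+H)(4) + A(7) = 11
Step 3: Merge G(7) + ((I+H)+A)(11) = 18
Step 4: Merge (G+((I+H)+A))(18) + E(27) = 45
Read each symbol's code off the tree from the root (left child = 0, right child = 1).

Codes:
  E: 1 (length 1)
  A: 011 (length 3)
  H: 0101 (length 4)
  I: 0100 (length 4)
  G: 00 (length 2)
Average code length: 78/45 = 1.7333 bits/symbol


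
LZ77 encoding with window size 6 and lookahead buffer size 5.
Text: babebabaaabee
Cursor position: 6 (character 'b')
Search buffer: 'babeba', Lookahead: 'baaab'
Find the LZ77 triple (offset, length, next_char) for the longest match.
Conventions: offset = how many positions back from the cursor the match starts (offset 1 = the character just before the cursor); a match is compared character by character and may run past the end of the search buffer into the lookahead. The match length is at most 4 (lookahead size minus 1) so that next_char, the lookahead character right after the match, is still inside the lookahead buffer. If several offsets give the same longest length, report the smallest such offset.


Try each offset into the search buffer:
  offset=1 (pos 5, char 'a'): match length 0
  offset=2 (pos 4, char 'b'): match length 2
  offset=3 (pos 3, char 'e'): match length 0
  offset=4 (pos 2, char 'b'): match length 1
  offset=5 (pos 1, char 'a'): match length 0
  offset=6 (pos 0, char 'b'): match length 2
Longest match has length 2, found at offsets 2, 6; take the smallest, offset 2.
next_char = character at position 6 + 2 = 8 -> 'a'

Best match: offset=2, length=2 (matching 'ba' starting at position 4)
LZ77 triple: (2, 2, 'a')


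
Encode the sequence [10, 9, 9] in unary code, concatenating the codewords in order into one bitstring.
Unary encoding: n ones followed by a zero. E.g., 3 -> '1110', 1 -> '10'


Encode each number as n ones followed by a terminating 0:
  10 -> 11111111110 (11 bits)
  9 -> 1111111110 (10 bits)
  9 -> 1111111110 (10 bits)
Total length = 11 + 10 + 10 = 31 bits.

Unary([10, 9, 9]) = 1111111111011111111101111111110 (31 bits)


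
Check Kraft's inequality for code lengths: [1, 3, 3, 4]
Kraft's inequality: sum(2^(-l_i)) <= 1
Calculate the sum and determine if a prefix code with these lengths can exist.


Sum = 2^(-1) + 2^(-3) + 2^(-3) + 2^(-4)
    = 0.5 + 0.125 + 0.125 + 0.0625
    = 13/16 = 0.8125
Since 0.8125 <= 1, Kraft's inequality IS satisfied.
A prefix code with these lengths CAN exist.

Kraft sum = 0.8125. Satisfied.


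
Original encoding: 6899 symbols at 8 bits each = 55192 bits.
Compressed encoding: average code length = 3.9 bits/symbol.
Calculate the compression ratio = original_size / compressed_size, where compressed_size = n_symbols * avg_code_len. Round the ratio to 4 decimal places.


original_size = n_symbols * orig_bits = 6899 * 8 = 55192 bits
compressed_size = n_symbols * avg_code_len = 6899 * 3.9 = 26906.1 bits
ratio = original_size / compressed_size = 55192 / 26906.1 = 2.0513

Compression ratio = 2.0513


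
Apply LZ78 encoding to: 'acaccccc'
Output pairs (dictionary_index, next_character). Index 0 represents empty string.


LZ78 encoding steps:
Dictionary: {0: ''}
Step 1: w='' (idx 0), next='a' -> output (0, 'a'), add 'a' as idx 1
Step 2: w='' (idx 0), next='c' -> output (0, 'c'), add 'c' as idx 2
Step 3: w='a' (idx 1), next='c' -> output (1, 'c'), add 'ac' as idx 3
Step 4: w='c' (idx 2), next='c' -> output (2, 'c'), add 'cc' as idx 4
Step 5: w='cc' (idx 4), end of input -> output (4, '')


Encoded: [(0, 'a'), (0, 'c'), (1, 'c'), (2, 'c'), (4, '')]


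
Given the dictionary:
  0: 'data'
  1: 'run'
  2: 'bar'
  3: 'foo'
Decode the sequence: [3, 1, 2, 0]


Look up each index in the dictionary:
  3 -> 'foo'
  1 -> 'run'
  2 -> 'bar'
  0 -> 'data'

Decoded: "foo run bar data"


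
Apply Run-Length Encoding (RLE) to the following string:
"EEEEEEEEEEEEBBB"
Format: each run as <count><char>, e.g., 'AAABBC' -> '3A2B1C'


Scanning runs left to right:
  i=0: run of 'E' x 12 -> '12E'
  i=12: run of 'B' x 3 -> '3B'

RLE = 12E3B


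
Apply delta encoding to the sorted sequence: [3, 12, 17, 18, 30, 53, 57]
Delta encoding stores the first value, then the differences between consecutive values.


First value: 3
Deltas:
  12 - 3 = 9
  17 - 12 = 5
  18 - 17 = 1
  30 - 18 = 12
  53 - 30 = 23
  57 - 53 = 4


Delta encoded: [3, 9, 5, 1, 12, 23, 4]


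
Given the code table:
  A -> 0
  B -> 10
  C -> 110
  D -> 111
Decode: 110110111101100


Decoding:
110 -> C
110 -> C
111 -> D
10 -> B
110 -> C
0 -> A


Result: CCDBCA


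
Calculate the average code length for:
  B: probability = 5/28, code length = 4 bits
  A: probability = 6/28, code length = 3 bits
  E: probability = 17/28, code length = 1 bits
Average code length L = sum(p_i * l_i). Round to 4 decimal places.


Weighted contributions p_i * l_i:
  B: (5/28) * 4 = 20/28
  A: (6/28) * 3 = 18/28
  E: (17/28) * 1 = 17/28
Sum = (20 + 18 + 17)/28 = 55/28

L = 55/28 = 1.9643 bits/symbol


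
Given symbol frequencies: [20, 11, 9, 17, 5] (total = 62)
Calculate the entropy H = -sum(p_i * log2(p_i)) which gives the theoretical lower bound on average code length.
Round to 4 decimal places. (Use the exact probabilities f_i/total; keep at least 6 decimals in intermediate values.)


Per-symbol terms -p_i * log2(p_i) with p_i = f_i/62:
  p = 20/62 = 0.322581: log2(p) = -1.632268, -p*log2(p) = 0.526538
  p = 11/62 = 0.177419: log2(p) = -2.494765, -p*log2(p) = 0.442620
  p = 9/62 = 0.145161: log2(p) = -2.784271, -p*log2(p) = 0.404168
  p = 17/62 = 0.274194: log2(p) = -1.866733, -p*log2(p) = 0.511846
  p = 5/62 = 0.080645: log2(p) = -3.632268, -p*log2(p) = 0.292925
H = 0.526538 + 0.442620 + 0.404168 + 0.511846 + 0.292925 = 2.178097

H = 2.1781 bits/symbol


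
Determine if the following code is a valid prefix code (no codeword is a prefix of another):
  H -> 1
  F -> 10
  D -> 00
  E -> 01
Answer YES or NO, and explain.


Checking each pair (does one codeword prefix another?):
  H='1' vs F='10': prefix -- VIOLATION

NO -- this is NOT a valid prefix code. H (1) is a prefix of F (10).


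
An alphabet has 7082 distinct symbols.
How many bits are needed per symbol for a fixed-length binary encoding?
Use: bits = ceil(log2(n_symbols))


log2(7082) = 12.7899
Bracket: 2^12 = 4096 < 7082 <= 2^13 = 8192
So ceil(log2(7082)) = 13

bits = ceil(log2(7082)) = ceil(12.7899) = 13 bits


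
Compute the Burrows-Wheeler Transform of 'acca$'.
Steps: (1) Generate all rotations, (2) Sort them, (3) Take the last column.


Rotations (sorted):
  0: $acca -> last char: a
  1: a$acc -> last char: c
  2: acca$ -> last char: $
  3: ca$ac -> last char: c
  4: cca$a -> last char: a


BWT = ac$ca


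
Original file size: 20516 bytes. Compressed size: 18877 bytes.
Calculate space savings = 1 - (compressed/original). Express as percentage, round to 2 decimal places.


ratio = compressed/original = 18877/20516 = 0.920111
savings = 1 - ratio = 1 - 0.920111 = 0.079889
as a percentage: 0.079889 * 100 = 7.99%

Space savings = 1 - 18877/20516 = 7.99%


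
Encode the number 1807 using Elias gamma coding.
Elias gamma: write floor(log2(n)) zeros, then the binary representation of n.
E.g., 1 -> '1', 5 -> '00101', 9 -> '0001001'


num_bits = floor(log2(1807)) + 1 = 11
leading_zeros = num_bits - 1 = 10
binary(1807) = 11100001111

Elias gamma(1807) = '0000000000' + '11100001111' = 000000000011100001111 (21 bits)


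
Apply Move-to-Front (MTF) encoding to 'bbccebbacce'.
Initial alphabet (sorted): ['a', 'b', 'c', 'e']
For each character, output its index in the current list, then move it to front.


MTF encoding:
'b': index 1 in ['a', 'b', 'c', 'e'] -> ['b', 'a', 'c', 'e']
'b': index 0 in ['b', 'a', 'c', 'e'] -> ['b', 'a', 'c', 'e']
'c': index 2 in ['b', 'a', 'c', 'e'] -> ['c', 'b', 'a', 'e']
'c': index 0 in ['c', 'b', 'a', 'e'] -> ['c', 'b', 'a', 'e']
'e': index 3 in ['c', 'b', 'a', 'e'] -> ['e', 'c', 'b', 'a']
'b': index 2 in ['e', 'c', 'b', 'a'] -> ['b', 'e', 'c', 'a']
'b': index 0 in ['b', 'e', 'c', 'a'] -> ['b', 'e', 'c', 'a']
'a': index 3 in ['b', 'e', 'c', 'a'] -> ['a', 'b', 'e', 'c']
'c': index 3 in ['a', 'b', 'e', 'c'] -> ['c', 'a', 'b', 'e']
'c': index 0 in ['c', 'a', 'b', 'e'] -> ['c', 'a', 'b', 'e']
'e': index 3 in ['c', 'a', 'b', 'e'] -> ['e', 'c', 'a', 'b']


Output: [1, 0, 2, 0, 3, 2, 0, 3, 3, 0, 3]


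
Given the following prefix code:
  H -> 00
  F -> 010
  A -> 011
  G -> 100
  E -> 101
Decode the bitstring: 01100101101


Decoding step by step:
Bits 011 -> A
Bits 00 -> H
Bits 101 -> E
Bits 101 -> E


Decoded message: AHEE


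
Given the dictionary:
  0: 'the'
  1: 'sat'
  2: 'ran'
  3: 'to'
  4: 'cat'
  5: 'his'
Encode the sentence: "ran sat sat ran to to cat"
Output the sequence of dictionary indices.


Look up each word in the dictionary:
  'ran' -> 2
  'sat' -> 1
  'sat' -> 1
  'ran' -> 2
  'to' -> 3
  'to' -> 3
  'cat' -> 4

Encoded: [2, 1, 1, 2, 3, 3, 4]


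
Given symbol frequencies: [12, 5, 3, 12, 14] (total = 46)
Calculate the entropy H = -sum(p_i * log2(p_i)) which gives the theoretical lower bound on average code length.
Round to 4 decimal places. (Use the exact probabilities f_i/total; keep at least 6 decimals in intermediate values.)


Per-symbol terms -p_i * log2(p_i) with p_i = f_i/46:
  p = 12/46 = 0.260870: log2(p) = -1.938599, -p*log2(p) = 0.505722
  p = 5/46 = 0.108696: log2(p) = -3.201634, -p*log2(p) = 0.348004
  p = 3/46 = 0.065217: log2(p) = -3.938599, -p*log2(p) = 0.256865
  p = 12/46 = 0.260870: log2(p) = -1.938599, -p*log2(p) = 0.505722
  p = 14/46 = 0.304348: log2(p) = -1.716207, -p*log2(p) = 0.522324
H = 0.505722 + 0.348004 + 0.256865 + 0.505722 + 0.522324 = 2.138637

H = 2.1386 bits/symbol


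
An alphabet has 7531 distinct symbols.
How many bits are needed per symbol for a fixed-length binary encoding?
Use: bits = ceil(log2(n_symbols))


log2(7531) = 12.8786
Bracket: 2^12 = 4096 < 7531 <= 2^13 = 8192
So ceil(log2(7531)) = 13

bits = ceil(log2(7531)) = ceil(12.8786) = 13 bits


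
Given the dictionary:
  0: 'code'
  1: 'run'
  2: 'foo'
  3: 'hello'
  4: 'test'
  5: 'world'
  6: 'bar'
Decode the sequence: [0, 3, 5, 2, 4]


Look up each index in the dictionary:
  0 -> 'code'
  3 -> 'hello'
  5 -> 'world'
  2 -> 'foo'
  4 -> 'test'

Decoded: "code hello world foo test"


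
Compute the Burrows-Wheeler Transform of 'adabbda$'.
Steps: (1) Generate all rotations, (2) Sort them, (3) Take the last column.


Rotations (sorted):
  0: $adabbda -> last char: a
  1: a$adabbd -> last char: d
  2: abbda$ad -> last char: d
  3: adabbda$ -> last char: $
  4: bbda$ada -> last char: a
  5: bda$adab -> last char: b
  6: da$adabb -> last char: b
  7: dabbda$a -> last char: a


BWT = add$abba


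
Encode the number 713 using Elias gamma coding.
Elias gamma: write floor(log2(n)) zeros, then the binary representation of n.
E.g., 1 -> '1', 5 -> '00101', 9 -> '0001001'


num_bits = floor(log2(713)) + 1 = 10
leading_zeros = num_bits - 1 = 9
binary(713) = 1011001001

Elias gamma(713) = '000000000' + '1011001001' = 0000000001011001001 (19 bits)


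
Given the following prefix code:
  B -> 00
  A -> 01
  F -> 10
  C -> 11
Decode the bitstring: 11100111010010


Decoding step by step:
Bits 11 -> C
Bits 10 -> F
Bits 01 -> A
Bits 11 -> C
Bits 01 -> A
Bits 00 -> B
Bits 10 -> F


Decoded message: CFACABF


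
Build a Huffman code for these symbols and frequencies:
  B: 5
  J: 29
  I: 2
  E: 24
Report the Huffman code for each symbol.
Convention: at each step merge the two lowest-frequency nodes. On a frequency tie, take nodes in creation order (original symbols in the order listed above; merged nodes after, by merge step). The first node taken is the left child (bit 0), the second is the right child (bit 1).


Huffman tree construction:
Step 1: Merge I(2) + B(5) = 7
Step 2: Merge (I+B)(7) + E(24) = 31
Step 3: Merge J(29) + ((I+B)+E)(31) = 60
Read each symbol's code off the tree from the root (left child = 0, right child = 1).

Codes:
  B: 101 (length 3)
  J: 0 (length 1)
  I: 100 (length 3)
  E: 11 (length 2)
Average code length: 98/60 = 1.6333 bits/symbol


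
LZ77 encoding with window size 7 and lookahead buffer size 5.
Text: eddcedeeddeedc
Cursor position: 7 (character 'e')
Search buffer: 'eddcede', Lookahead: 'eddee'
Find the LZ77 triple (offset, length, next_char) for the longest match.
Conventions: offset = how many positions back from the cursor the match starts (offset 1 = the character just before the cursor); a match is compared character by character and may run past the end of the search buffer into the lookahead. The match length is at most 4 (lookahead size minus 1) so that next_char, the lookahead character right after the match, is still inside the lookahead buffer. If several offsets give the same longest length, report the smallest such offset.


Try each offset into the search buffer:
  offset=1 (pos 6, char 'e'): match length 1
  offset=2 (pos 5, char 'd'): match length 0
  offset=3 (pos 4, char 'e'): match length 2
  offset=4 (pos 3, char 'c'): match length 0
  offset=5 (pos 2, char 'd'): match length 0
  offset=6 (pos 1, char 'd'): match length 0
  offset=7 (pos 0, char 'e'): match length 3
Longest match has length 3 at offset 7.
next_char = character at position 7 + 3 = 10 -> 'e'

Best match: offset=7, length=3 (matching 'edd' starting at position 0)
LZ77 triple: (7, 3, 'e')
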